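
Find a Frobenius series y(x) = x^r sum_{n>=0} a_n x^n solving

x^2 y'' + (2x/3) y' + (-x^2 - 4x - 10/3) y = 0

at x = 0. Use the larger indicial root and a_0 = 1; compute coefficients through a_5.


Write in Frobenius form y'' + (p(x)/x) y' + (q(x)/x^2) y = 0:
  p(x) = 2/3,  q(x) = -x^2 - 4x - 10/3.
Indicial equation: r(r-1) + (2/3) r + (-10/3) = 0 -> roots r_1 = 2, r_2 = -5/3.
Take r = r_1 = 2. Let y(x) = x^r sum_{n>=0} a_n x^n with a_0 = 1.
Substitute y = x^r sum a_n x^n and match x^{r+n}. The recurrence is
  D(n) a_n - 4 a_{n-1} - 1 a_{n-2} = 0,  where D(n) = (r+n)(r+n-1) + (2/3)(r+n) + (-10/3).
  a_n = [4 a_{n-1} + 1 a_{n-2}] / D(n).
Since the indicial polynomial factors as (r - r_1)(r - r_2), D(n) = (r_1 + n - r_1)(r_1 + n - r_2) = n(n + 11/3).
Evaluating step by step (a_0 = 1):
  n = 1: D(1) = 1(1 + 11/3) = 14/3; numerator = 4(1) = 4; a_1 = (4)/(14/3) = 6/7
  n = 2: D(2) = 2(2 + 11/3) = 34/3; numerator = 4(6/7) + 1(1) = 31/7; a_2 = (31/7)/(34/3) = 93/238
  n = 3: D(3) = 3(3 + 11/3) = 20; numerator = 4(93/238) + 1(6/7) = 288/119; a_3 = (288/119)/(20) = 72/595
  n = 4: D(4) = 4(4 + 11/3) = 92/3; numerator = 4(72/595) + 1(93/238) = 1041/1190; a_4 = (1041/1190)/(92/3) = 3123/109480
  n = 5: D(5) = 5(5 + 11/3) = 130/3; numerator = 4(3123/109480) + 1(72/595) = 1287/5474; a_5 = (1287/5474)/(130/3) = 297/54740

r = 2; a_0 = 1; a_1 = 6/7; a_2 = 93/238; a_3 = 72/595; a_4 = 3123/109480; a_5 = 297/54740


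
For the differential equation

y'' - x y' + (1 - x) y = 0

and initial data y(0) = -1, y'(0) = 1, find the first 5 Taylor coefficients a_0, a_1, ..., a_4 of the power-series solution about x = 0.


Ansatz: y(x) = sum_{n>=0} a_n x^n, so y'(x) = sum_{n>=1} n a_n x^(n-1) and y''(x) = sum_{n>=2} n(n-1) a_n x^(n-2).
Substitute into P(x) y'' + Q(x) y' + R(x) y = 0 with P(x) = 1, Q(x) = -x, R(x) = 1 - x, and match powers of x.
Initial conditions: a_0 = -1, a_1 = 1.
Setting the coefficient of each power of x to zero and solving order by order (substituting the coefficients already found):
  x^0: 2 a_2 + a_0 = 0  ->  2 a_2 = -a_0 = 1  ->  a_2 = 1/2
  x^1: 6 a_3 - a_0 = 0  ->  6 a_3 = a_0 = -1  ->  a_3 = -1/6
  x^2: 12 a_4 - a_2 - a_1 = 0  ->  12 a_4 = a_2 + a_1 = 3/2  ->  a_4 = 1/8
Truncated series: y(x) = -1 + x + (1/2) x^2 - (1/6) x^3 + (1/8) x^4 + O(x^5).

a_0 = -1; a_1 = 1; a_2 = 1/2; a_3 = -1/6; a_4 = 1/8


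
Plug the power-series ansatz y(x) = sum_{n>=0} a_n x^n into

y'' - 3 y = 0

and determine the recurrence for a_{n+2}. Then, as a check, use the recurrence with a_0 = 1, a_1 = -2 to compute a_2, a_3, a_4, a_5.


Substitute y = sum_n a_n x^n into y'' + (const) y = 0.
y''(x) = sum_{n>=0} (n+2)(n+1) a_{n+2} x^n.
The ODE becomes sum_n [(n+2)(n+1) a_{n+2} - 3 a_n] x^n = 0.
Setting each coefficient to zero gives the recurrence:
  (n+2)(n+1) a_{n+2} - 3 a_n = 0,
  a_{n+2} = 3 / ((n+1)(n+2)) a_n.

Check with a_0 = 1, a_1 = -2 (apply the recurrence for n = 0, 1, 2, 3): a_0 = 1, a_1 = -2, a_2 = 3/2, a_3 = -1, a_4 = 3/8, a_5 = -3/20.

a_{n+2} = 3/((n+1)(n+2)) * a_n; check: a_0 = 1, a_1 = -2, a_2 = 3/2, a_3 = -1, a_4 = 3/8, a_5 = -3/20


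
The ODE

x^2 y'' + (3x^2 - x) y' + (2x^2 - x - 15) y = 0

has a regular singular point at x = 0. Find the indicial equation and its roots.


Divide by x^2 to reach normal form y'' + P_1(x) y' + P_2(x) y = 0 with P_1(x) = 3 - 1/x and P_2(x) = 2 - 1/x - 15/x^2.
x = 0 is a singular point because the y'-coefficient 3 - 1/x has a pole at x = 0 and the y-coefficient 2 - 1/x - 15/x^2 has a pole at x = 0.
It is a regular singular point because x P_1(x) = p(x) = 3x - 1 and x^2 P_2(x) = q(x) = 2x^2 - x - 15 are polynomials, hence analytic at x = 0.
p(0) = -1,  q(0) = -15.
Indicial equation: r(r-1) + p(0) r + q(0) = 0, i.e. r^2 + (p(0) - 1) r + q(0) = 0, i.e. r^2 - 2 r - 15 = 0.
Discriminant: (-2)^2 - 4(-15) = 64, so r = (2 ± 8)/2.
Solving: r_1 = 5, r_2 = -3.

indicial: r^2 - 2 r - 15 = 0; roots r_1 = 5, r_2 = -3


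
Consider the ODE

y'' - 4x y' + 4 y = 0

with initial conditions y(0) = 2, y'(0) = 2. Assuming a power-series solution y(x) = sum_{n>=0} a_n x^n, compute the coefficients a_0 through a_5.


Ansatz: y(x) = sum_{n>=0} a_n x^n, so y'(x) = sum_{n>=1} n a_n x^(n-1) and y''(x) = sum_{n>=2} n(n-1) a_n x^(n-2).
Substitute into P(x) y'' + Q(x) y' + R(x) y = 0 with P(x) = 1, Q(x) = -4x, R(x) = 4, and match powers of x.
Initial conditions: a_0 = 2, a_1 = 2.
Setting the coefficient of each power of x to zero and solving order by order (substituting the coefficients already found):
  x^0: 2 a_2 + 4 a_0 = 0  ->  2 a_2 = -4 a_0 = -8  ->  a_2 = -4
  x^1: 6 a_3 = 0  ->  a_3 = 0
  x^2: 12 a_4 - 4 a_2 = 0  ->  12 a_4 = 4 a_2 = -16  ->  a_4 = -4/3
  x^3: 20 a_5 - 8 a_3 = 0  ->  20 a_5 = 8 a_3 = 0  ->  a_5 = 0
Truncated series: y(x) = 2 + 2 x - 4 x^2 - (4/3) x^4 + O(x^6).

a_0 = 2; a_1 = 2; a_2 = -4; a_3 = 0; a_4 = -4/3; a_5 = 0


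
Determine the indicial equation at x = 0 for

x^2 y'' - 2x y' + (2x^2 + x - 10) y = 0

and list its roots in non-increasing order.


Divide by x^2 to reach normal form y'' + P_1(x) y' + P_2(x) y = 0 with P_1(x) = -2/x and P_2(x) = 2 + 1/x - 10/x^2.
x = 0 is a singular point because the y'-coefficient -2/x has a pole at x = 0 and the y-coefficient 2 + 1/x - 10/x^2 has a pole at x = 0.
It is a regular singular point because x P_1(x) = p(x) = -2 and x^2 P_2(x) = q(x) = 2x^2 + x - 10 are polynomials, hence analytic at x = 0.
p(0) = -2,  q(0) = -10.
Indicial equation: r(r-1) + p(0) r + q(0) = 0, i.e. r^2 + (p(0) - 1) r + q(0) = 0, i.e. r^2 - 3 r - 10 = 0.
Discriminant: (-3)^2 - 4(-10) = 49, so r = (3 ± 7)/2.
Solving: r_1 = 5, r_2 = -2.

indicial: r^2 - 3 r - 10 = 0; roots r_1 = 5, r_2 = -2


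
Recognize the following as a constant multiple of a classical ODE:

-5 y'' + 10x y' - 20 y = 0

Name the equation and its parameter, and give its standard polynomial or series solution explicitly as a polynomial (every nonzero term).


All three coefficients share the factor -5; dividing through by -5 gives  y'' - 2x y' + 4 y = 0.
This matches the Hermite equation y'' - 2x y' + 2n y = 0 with 2n = 4, so n = 2; the polynomial solution is H_2(x).
With y = sum_k a_k x^k, matching x^k gives (k+2)(k+1) a_{k+2} = 2(k - n) a_k = 2(k - 2) a_k. The right side vanishes at k = 2, so the series with the parity of 2 terminates at degree 2.
Standard normalization: leading coefficient of H_n is 2^n, so a_2 = 2^2 = 4. Work downward with a_k = (k+1)(k+2) a_{k+2} / (2(k - n)):
  a_0 = (1)(2)(4) / (2(0 - 2)) = 8/(-4) = -2
Hence H_2(x) = 4 x^2 - 2.

H_2(x); series = 4 x^2 - 2


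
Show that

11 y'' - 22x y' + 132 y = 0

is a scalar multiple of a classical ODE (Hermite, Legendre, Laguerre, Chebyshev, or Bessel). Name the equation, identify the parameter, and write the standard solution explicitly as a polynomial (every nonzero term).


All three coefficients share the factor 11; dividing through by 11 gives  y'' - 2x y' + 12 y = 0.
This matches the Hermite equation y'' - 2x y' + 2n y = 0 with 2n = 12, so n = 6; the polynomial solution is H_6(x).
With y = sum_k a_k x^k, matching x^k gives (k+2)(k+1) a_{k+2} = 2(k - n) a_k = 2(k - 6) a_k. The right side vanishes at k = 6, so the series with the parity of 6 terminates at degree 6.
Standard normalization: leading coefficient of H_n is 2^n, so a_6 = 2^6 = 64. Work downward with a_k = (k+1)(k+2) a_{k+2} / (2(k - n)):
  a_4 = (5)(6)(64) / (2(4 - 6)) = 1920/(-4) = -480
  a_2 = (3)(4)(-480) / (2(2 - 6)) = -5760/(-8) = 720
  a_0 = (1)(2)(720) / (2(0 - 6)) = 1440/(-12) = -120
Hence H_6(x) = 64 x^6 - 480 x^4 + 720 x^2 - 120.

H_6(x); series = 64 x^6 - 480 x^4 + 720 x^2 - 120


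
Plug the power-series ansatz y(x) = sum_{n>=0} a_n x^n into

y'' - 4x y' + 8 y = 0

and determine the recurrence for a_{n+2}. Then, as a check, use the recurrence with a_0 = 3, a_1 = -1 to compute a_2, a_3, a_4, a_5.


Substitute y = sum_n a_n x^n.
y''(x) has coefficient (n+2)(n+1) a_{n+2} at x^n;
-4 x y'(x) has coefficient -4 n a_n at x^n (shift);
8 y(x) has coefficient 8 a_n at x^n.
Matching x^n: (n+2)(n+1) a_{n+2} + (-4n + 8) a_n = 0.
Thus a_{n+2} = (4n - 8) / ((n+1)(n+2)) * a_n.

Check with a_0 = 3, a_1 = -1 (apply the recurrence for n = 0, 1, 2, 3): a_0 = 3, a_1 = -1, a_2 = -12, a_3 = 2/3, a_4 = 0, a_5 = 2/15.

a_(n+2) = (4n - 8) / ((n+1)(n+2)) * a_n; check: a_0 = 3, a_1 = -1, a_2 = -12, a_3 = 2/3, a_4 = 0, a_5 = 2/15


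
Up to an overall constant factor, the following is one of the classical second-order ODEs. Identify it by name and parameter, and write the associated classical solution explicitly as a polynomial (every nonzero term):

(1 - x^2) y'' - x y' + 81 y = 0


The equation is already in a standard form:  (1 - x^2) y'' - x y' + 81 y = 0.
This matches the Chebyshev equation (1 - x^2) y'' - x y' + n^2 y = 0 (note the -x y' term, not -2x y') with n^2 = 81, so n = 9; the polynomial solution is T_9(x).
With y = sum_k a_k x^k, matching x^k gives (k+2)(k+1) a_{k+2} = (k^2 - n^2) a_k = (k - 9)(k + 9) a_k. The right side vanishes at k = 9, so the series with the parity of 9 terminates at degree 9.
Standard normalization: leading coefficient of T_n is 2^(n-1), so a_9 = 2^8 = 256. Work downward with a_k = (k+1)(k+2) a_{k+2} / ((k - 9)(k + 9)):
  a_7 = (8)(9)(256) / ((7 - 9)(7 + 9)) = 18432/(-32) = -576
  a_5 = (6)(7)(-576) / ((5 - 9)(5 + 9)) = -24192/(-56) = 432
  a_3 = (4)(5)(432) / ((3 - 9)(3 + 9)) = 8640/(-72) = -120
  a_1 = (2)(3)(-120) / ((1 - 9)(1 + 9)) = -720/(-80) = 9
Hence T_9(x) = 256 x^9 - 576 x^7 + 432 x^5 - 120 x^3 + 9 x.

T_9(x); series = 256 x^9 - 576 x^7 + 432 x^5 - 120 x^3 + 9 x


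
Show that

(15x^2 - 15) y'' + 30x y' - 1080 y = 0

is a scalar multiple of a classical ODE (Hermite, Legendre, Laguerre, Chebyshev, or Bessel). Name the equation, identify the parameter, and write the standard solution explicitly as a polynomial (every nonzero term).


All three coefficients share the factor -15; dividing through by -15 gives  (1 - x^2) y'' - 2x y' + 72 y = 0.
This matches the Legendre equation (1 - x^2) y'' - 2x y' + n(n+1) y = 0 (note the -2x y' term) with n(n+1) = 72, so n = 8; the polynomial solution is P_8(x).
With y = sum_k a_k x^k, matching x^k gives (k+2)(k+1) a_{k+2} = [k(k+1) - n(n+1)] a_k = (k - 8)(k + 9) a_k. The right side vanishes at k = 8, so the series with the parity of 8 terminates at degree 8.
Standard normalization (P_n(1) = 1): leading coefficient (2n)!/(2^n (n!)^2) = 20922789888000/(256*1625702400) = 6435/128, so a_8 = 6435/128. Work downward with a_k = (k+1)(k+2) a_{k+2} / ((k - 8)(k + 9)):
  a_6 = (7)(8)(6435/128) / ((6 - 8)(6 + 9)) = (45045/16)/(-30) = -3003/32
  a_4 = (5)(6)(-3003/32) / ((4 - 8)(4 + 9)) = (-45045/16)/(-52) = 3465/64
  a_2 = (3)(4)(3465/64) / ((2 - 8)(2 + 9)) = (10395/16)/(-66) = -315/32
  a_0 = (1)(2)(-315/32) / ((0 - 8)(0 + 9)) = (-315/16)/(-72) = 35/128
Hence P_8(x) = 6435 x^8/128 - 3003 x^6/32 + 3465 x^4/64 - 315 x^2/32 + 35/128.

P_8(x); series = 6435 x^8/128 - 3003 x^6/32 + 3465 x^4/64 - 315 x^2/32 + 35/128


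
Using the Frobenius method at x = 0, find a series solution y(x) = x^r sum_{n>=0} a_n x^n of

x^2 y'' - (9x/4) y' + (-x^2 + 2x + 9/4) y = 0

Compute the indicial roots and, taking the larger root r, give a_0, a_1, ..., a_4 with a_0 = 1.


Write in Frobenius form y'' + (p(x)/x) y' + (q(x)/x^2) y = 0:
  p(x) = -9/4,  q(x) = -x^2 + 2x + 9/4.
Indicial equation: r(r-1) + (-9/4) r + (9/4) = 0 -> roots r_1 = 9/4, r_2 = 1.
Take r = r_1 = 9/4. Let y(x) = x^r sum_{n>=0} a_n x^n with a_0 = 1.
Substitute y = x^r sum a_n x^n and match x^{r+n}. The recurrence is
  D(n) a_n + 2 a_{n-1} - 1 a_{n-2} = 0,  where D(n) = (r+n)(r+n-1) + (-9/4)(r+n) + (9/4).
  a_n = [-2 a_{n-1} + 1 a_{n-2}] / D(n).
Since the indicial polynomial factors as (r - r_1)(r - r_2), D(n) = (r_1 + n - r_1)(r_1 + n - r_2) = n(n + 5/4).
Evaluating step by step (a_0 = 1):
  n = 1: D(1) = 1(1 + 5/4) = 9/4; numerator = -2(1) = -2; a_1 = (-2)/(9/4) = -8/9
  n = 2: D(2) = 2(2 + 5/4) = 13/2; numerator = -2(-8/9) + 1(1) = 25/9; a_2 = (25/9)/(13/2) = 50/117
  n = 3: D(3) = 3(3 + 5/4) = 51/4; numerator = -2(50/117) + 1(-8/9) = -68/39; a_3 = (-68/39)/(51/4) = -16/117
  n = 4: D(4) = 4(4 + 5/4) = 21; numerator = -2(-16/117) + 1(50/117) = 82/117; a_4 = (82/117)/(21) = 82/2457

r = 9/4; a_0 = 1; a_1 = -8/9; a_2 = 50/117; a_3 = -16/117; a_4 = 82/2457


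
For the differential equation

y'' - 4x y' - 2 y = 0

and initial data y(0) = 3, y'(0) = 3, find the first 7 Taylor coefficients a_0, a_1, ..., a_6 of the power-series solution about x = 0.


Ansatz: y(x) = sum_{n>=0} a_n x^n, so y'(x) = sum_{n>=1} n a_n x^(n-1) and y''(x) = sum_{n>=2} n(n-1) a_n x^(n-2).
Substitute into P(x) y'' + Q(x) y' + R(x) y = 0 with P(x) = 1, Q(x) = -4x, R(x) = -2, and match powers of x.
Initial conditions: a_0 = 3, a_1 = 3.
Setting the coefficient of each power of x to zero and solving order by order (substituting the coefficients already found):
  x^0: 2 a_2 - 2 a_0 = 0  ->  2 a_2 = 2 a_0 = 6  ->  a_2 = 3
  x^1: 6 a_3 - 6 a_1 = 0  ->  6 a_3 = 6 a_1 = 18  ->  a_3 = 3
  x^2: 12 a_4 - 10 a_2 = 0  ->  12 a_4 = 10 a_2 = 30  ->  a_4 = 5/2
  x^3: 20 a_5 - 14 a_3 = 0  ->  20 a_5 = 14 a_3 = 42  ->  a_5 = 21/10
  x^4: 30 a_6 - 18 a_4 = 0  ->  30 a_6 = 18 a_4 = 45  ->  a_6 = 3/2
Truncated series: y(x) = 3 + 3 x + 3 x^2 + 3 x^3 + (5/2) x^4 + (21/10) x^5 + (3/2) x^6 + O(x^7).

a_0 = 3; a_1 = 3; a_2 = 3; a_3 = 3; a_4 = 5/2; a_5 = 21/10; a_6 = 3/2


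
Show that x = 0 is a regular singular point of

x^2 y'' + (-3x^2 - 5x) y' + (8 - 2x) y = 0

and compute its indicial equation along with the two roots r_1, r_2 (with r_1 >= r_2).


Divide by x^2 to reach normal form y'' + P_1(x) y' + P_2(x) y = 0 with P_1(x) = -3 - 5/x and P_2(x) = -2/x + 8/x^2.
x = 0 is a singular point because the y'-coefficient -3 - 5/x has a pole at x = 0 and the y-coefficient -2/x + 8/x^2 has a pole at x = 0.
It is a regular singular point because x P_1(x) = p(x) = -3x - 5 and x^2 P_2(x) = q(x) = 8 - 2x are polynomials, hence analytic at x = 0.
p(0) = -5,  q(0) = 8.
Indicial equation: r(r-1) + p(0) r + q(0) = 0, i.e. r^2 + (p(0) - 1) r + q(0) = 0, i.e. r^2 - 6 r + 8 = 0.
Discriminant: (-6)^2 - 4(8) = 4, so r = (6 ± 2)/2.
Solving: r_1 = 4, r_2 = 2.

indicial: r^2 - 6 r + 8 = 0; roots r_1 = 4, r_2 = 2


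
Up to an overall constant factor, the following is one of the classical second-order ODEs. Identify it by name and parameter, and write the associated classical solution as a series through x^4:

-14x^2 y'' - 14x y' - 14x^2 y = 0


All three coefficients share the factor -14; dividing through by -14 gives  x^2 y'' + x y' + x^2 y = 0.
This matches the Bessel equation x^2 y'' + x y' + (x^2 - nu^2) y = 0 with nu^2 = 0, so nu = 0; the solution bounded at x = 0 is J_0(x).
Frobenius at x = 0: indicial roots ±nu; for r = nu the recurrence k(k + 2nu) c_k = -c_{k-2} gives the standard series J_nu(x) = sum_{k>=0} (-1)^k / (k! (k+nu)!) (x/2)^(2k+nu). Evaluate the first 3 terms:
  k = 0: (-1)^0 / (0! * 0! * 2^0) x^0 = 1/(1*1*1) x^0 = (1) x^0
  k = 1: (-1)^1 / (1! * 1! * 2^2) x^2 = -1/(1*1*4) x^2 = (-1/4) x^2
  k = 2: (-1)^2 / (2! * 2! * 2^4) x^4 = 1/(2*2*16) x^4 = (1/64) x^4
Hence J_0(x) = x^4/64 - x^2/4 + 1 + ....

J_0(x); series = x^4/64 - x^2/4 + 1


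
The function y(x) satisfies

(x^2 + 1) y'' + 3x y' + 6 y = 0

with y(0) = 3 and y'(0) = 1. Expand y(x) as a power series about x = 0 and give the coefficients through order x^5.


Ansatz: y(x) = sum_{n>=0} a_n x^n, so y'(x) = sum_{n>=1} n a_n x^(n-1) and y''(x) = sum_{n>=2} n(n-1) a_n x^(n-2).
Substitute into P(x) y'' + Q(x) y' + R(x) y = 0 with P(x) = x^2 + 1, Q(x) = 3x, R(x) = 6, and match powers of x.
Initial conditions: a_0 = 3, a_1 = 1.
Setting the coefficient of each power of x to zero and solving order by order (substituting the coefficients already found):
  x^0: 2 a_2 + 6 a_0 = 0  ->  2 a_2 = -6 a_0 = -18  ->  a_2 = -9
  x^1: 6 a_3 + 9 a_1 = 0  ->  6 a_3 = -9 a_1 = -9  ->  a_3 = -3/2
  x^2: 12 a_4 + 14 a_2 = 0  ->  12 a_4 = -14 a_2 = 126  ->  a_4 = 21/2
  x^3: 20 a_5 + 21 a_3 = 0  ->  20 a_5 = -21 a_3 = 63/2  ->  a_5 = 63/40
Truncated series: y(x) = 3 + x - 9 x^2 - (3/2) x^3 + (21/2) x^4 + (63/40) x^5 + O(x^6).

a_0 = 3; a_1 = 1; a_2 = -9; a_3 = -3/2; a_4 = 21/2; a_5 = 63/40


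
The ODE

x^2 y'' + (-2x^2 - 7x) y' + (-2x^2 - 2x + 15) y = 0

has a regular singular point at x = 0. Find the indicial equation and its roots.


Divide by x^2 to reach normal form y'' + P_1(x) y' + P_2(x) y = 0 with P_1(x) = -2 - 7/x and P_2(x) = -2 - 2/x + 15/x^2.
x = 0 is a singular point because the y'-coefficient -2 - 7/x has a pole at x = 0 and the y-coefficient -2 - 2/x + 15/x^2 has a pole at x = 0.
It is a regular singular point because x P_1(x) = p(x) = -2x - 7 and x^2 P_2(x) = q(x) = -2x^2 - 2x + 15 are polynomials, hence analytic at x = 0.
p(0) = -7,  q(0) = 15.
Indicial equation: r(r-1) + p(0) r + q(0) = 0, i.e. r^2 + (p(0) - 1) r + q(0) = 0, i.e. r^2 - 8 r + 15 = 0.
Discriminant: (-8)^2 - 4(15) = 4, so r = (8 ± 2)/2.
Solving: r_1 = 5, r_2 = 3.

indicial: r^2 - 8 r + 15 = 0; roots r_1 = 5, r_2 = 3


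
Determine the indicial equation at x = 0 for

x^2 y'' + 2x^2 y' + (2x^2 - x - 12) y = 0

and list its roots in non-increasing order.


Divide by x^2 to reach normal form y'' + P_1(x) y' + P_2(x) y = 0 with P_1(x) = 2 and P_2(x) = 2 - 1/x - 12/x^2.
x = 0 is a singular point because the y-coefficient 2 - 1/x - 12/x^2 has a pole at x = 0.
It is a regular singular point because x P_1(x) = p(x) = 2x and x^2 P_2(x) = q(x) = 2x^2 - x - 12 are polynomials, hence analytic at x = 0.
p(0) = 0,  q(0) = -12.
Indicial equation: r(r-1) + p(0) r + q(0) = 0, i.e. r^2 + (p(0) - 1) r + q(0) = 0, i.e. r^2 - 1 r - 12 = 0.
Discriminant: (-1)^2 - 4(-12) = 49, so r = (1 ± 7)/2.
Solving: r_1 = 4, r_2 = -3.

indicial: r^2 - 1 r - 12 = 0; roots r_1 = 4, r_2 = -3


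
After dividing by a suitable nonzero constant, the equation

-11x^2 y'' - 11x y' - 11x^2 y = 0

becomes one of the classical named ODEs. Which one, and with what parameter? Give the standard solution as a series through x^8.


All three coefficients share the factor -11; dividing through by -11 gives  x^2 y'' + x y' + x^2 y = 0.
This matches the Bessel equation x^2 y'' + x y' + (x^2 - nu^2) y = 0 with nu^2 = 0, so nu = 0; the solution bounded at x = 0 is J_0(x).
Frobenius at x = 0: indicial roots ±nu; for r = nu the recurrence k(k + 2nu) c_k = -c_{k-2} gives the standard series J_nu(x) = sum_{k>=0} (-1)^k / (k! (k+nu)!) (x/2)^(2k+nu). Evaluate the first 5 terms:
  k = 0: (-1)^0 / (0! * 0! * 2^0) x^0 = 1/(1*1*1) x^0 = (1) x^0
  k = 1: (-1)^1 / (1! * 1! * 2^2) x^2 = -1/(1*1*4) x^2 = (-1/4) x^2
  k = 2: (-1)^2 / (2! * 2! * 2^4) x^4 = 1/(2*2*16) x^4 = (1/64) x^4
  k = 3: (-1)^3 / (3! * 3! * 2^6) x^6 = -1/(6*6*64) x^6 = (-1/2304) x^6
  k = 4: (-1)^4 / (4! * 4! * 2^8) x^8 = 1/(24*24*256) x^8 = (1/147456) x^8
Hence J_0(x) = x^8/147456 - x^6/2304 + x^4/64 - x^2/4 + 1 + ....

J_0(x); series = x^8/147456 - x^6/2304 + x^4/64 - x^2/4 + 1


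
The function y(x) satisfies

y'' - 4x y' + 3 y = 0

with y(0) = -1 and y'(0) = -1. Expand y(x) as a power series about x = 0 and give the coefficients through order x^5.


Ansatz: y(x) = sum_{n>=0} a_n x^n, so y'(x) = sum_{n>=1} n a_n x^(n-1) and y''(x) = sum_{n>=2} n(n-1) a_n x^(n-2).
Substitute into P(x) y'' + Q(x) y' + R(x) y = 0 with P(x) = 1, Q(x) = -4x, R(x) = 3, and match powers of x.
Initial conditions: a_0 = -1, a_1 = -1.
Setting the coefficient of each power of x to zero and solving order by order (substituting the coefficients already found):
  x^0: 2 a_2 + 3 a_0 = 0  ->  2 a_2 = -3 a_0 = 3  ->  a_2 = 3/2
  x^1: 6 a_3 - a_1 = 0  ->  6 a_3 = a_1 = -1  ->  a_3 = -1/6
  x^2: 12 a_4 - 5 a_2 = 0  ->  12 a_4 = 5 a_2 = 15/2  ->  a_4 = 5/8
  x^3: 20 a_5 - 9 a_3 = 0  ->  20 a_5 = 9 a_3 = -3/2  ->  a_5 = -3/40
Truncated series: y(x) = -1 - x + (3/2) x^2 - (1/6) x^3 + (5/8) x^4 - (3/40) x^5 + O(x^6).

a_0 = -1; a_1 = -1; a_2 = 3/2; a_3 = -1/6; a_4 = 5/8; a_5 = -3/40


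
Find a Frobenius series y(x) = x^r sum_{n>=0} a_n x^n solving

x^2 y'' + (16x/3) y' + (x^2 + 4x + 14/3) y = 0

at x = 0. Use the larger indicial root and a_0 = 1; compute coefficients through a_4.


Write in Frobenius form y'' + (p(x)/x) y' + (q(x)/x^2) y = 0:
  p(x) = 16/3,  q(x) = x^2 + 4x + 14/3.
Indicial equation: r(r-1) + (16/3) r + (14/3) = 0 -> roots r_1 = -2, r_2 = -7/3.
Take r = r_1 = -2. Let y(x) = x^r sum_{n>=0} a_n x^n with a_0 = 1.
Substitute y = x^r sum a_n x^n and match x^{r+n}. The recurrence is
  D(n) a_n + 4 a_{n-1} + 1 a_{n-2} = 0,  where D(n) = (r+n)(r+n-1) + (16/3)(r+n) + (14/3).
  a_n = [-4 a_{n-1} - 1 a_{n-2}] / D(n).
Since the indicial polynomial factors as (r - r_1)(r - r_2), D(n) = (r_1 + n - r_1)(r_1 + n - r_2) = n(n + 1/3).
Evaluating step by step (a_0 = 1):
  n = 1: D(1) = 1(1 + 1/3) = 4/3; numerator = -4(1) = -4; a_1 = (-4)/(4/3) = -3
  n = 2: D(2) = 2(2 + 1/3) = 14/3; numerator = -4(-3) - 1(1) = 11; a_2 = (11)/(14/3) = 33/14
  n = 3: D(3) = 3(3 + 1/3) = 10; numerator = -4(33/14) - 1(-3) = -45/7; a_3 = (-45/7)/(10) = -9/14
  n = 4: D(4) = 4(4 + 1/3) = 52/3; numerator = -4(-9/14) - 1(33/14) = 3/14; a_4 = (3/14)/(52/3) = 9/728

r = -2; a_0 = 1; a_1 = -3; a_2 = 33/14; a_3 = -9/14; a_4 = 9/728


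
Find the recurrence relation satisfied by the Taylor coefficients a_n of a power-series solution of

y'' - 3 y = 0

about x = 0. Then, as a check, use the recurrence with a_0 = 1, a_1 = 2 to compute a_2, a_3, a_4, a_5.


Substitute y = sum_n a_n x^n into y'' + (const) y = 0.
y''(x) = sum_{n>=0} (n+2)(n+1) a_{n+2} x^n.
The ODE becomes sum_n [(n+2)(n+1) a_{n+2} - 3 a_n] x^n = 0.
Setting each coefficient to zero gives the recurrence:
  (n+2)(n+1) a_{n+2} - 3 a_n = 0,
  a_{n+2} = 3 / ((n+1)(n+2)) a_n.

Check with a_0 = 1, a_1 = 2 (apply the recurrence for n = 0, 1, 2, 3): a_0 = 1, a_1 = 2, a_2 = 3/2, a_3 = 1, a_4 = 3/8, a_5 = 3/20.

a_{n+2} = 3/((n+1)(n+2)) * a_n; check: a_0 = 1, a_1 = 2, a_2 = 3/2, a_3 = 1, a_4 = 3/8, a_5 = 3/20


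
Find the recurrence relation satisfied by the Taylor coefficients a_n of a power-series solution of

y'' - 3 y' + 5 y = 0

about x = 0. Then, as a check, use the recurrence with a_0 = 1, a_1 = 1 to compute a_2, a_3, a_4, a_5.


Substitute y = sum_n a_n x^n.
y''(x) has coefficient (n+2)(n+1) a_{n+2} at x^n;
-3 y'(x) has coefficient -3 (n+1) a_{n+1} at x^n;
5 y(x) has coefficient 5 a_n at x^n.
Matching x^n: (n+2)(n+1) a_{n+2} - 3 (n+1) a_{n+1} + 5 a_n = 0.
Thus a_{n+2} = [3 (n+1) a_{n+1} - 5 a_n] / ((n+1)(n+2)).

Check with a_0 = 1, a_1 = 1 (apply the recurrence for n = 0, 1, 2, 3): a_0 = 1, a_1 = 1, a_2 = -1, a_3 = -11/6, a_4 = -23/24, a_5 = -7/60.

a_(n+2) = [3 (n+1) a_(n+1) - 5 a_n] / ((n+1)(n+2)); check: a_0 = 1, a_1 = 1, a_2 = -1, a_3 = -11/6, a_4 = -23/24, a_5 = -7/60


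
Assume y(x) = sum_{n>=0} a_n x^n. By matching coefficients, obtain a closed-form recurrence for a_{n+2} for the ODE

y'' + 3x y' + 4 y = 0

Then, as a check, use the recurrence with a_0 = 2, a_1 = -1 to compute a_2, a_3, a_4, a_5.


Substitute y = sum_n a_n x^n.
y''(x) has coefficient (n+2)(n+1) a_{n+2} at x^n;
3 x y'(x) has coefficient 3 n a_n at x^n (shift);
4 y(x) has coefficient 4 a_n at x^n.
Matching x^n: (n+2)(n+1) a_{n+2} + (3n + 4) a_n = 0.
Thus a_{n+2} = (-3n - 4) / ((n+1)(n+2)) * a_n.

Check with a_0 = 2, a_1 = -1 (apply the recurrence for n = 0, 1, 2, 3): a_0 = 2, a_1 = -1, a_2 = -4, a_3 = 7/6, a_4 = 10/3, a_5 = -91/120.

a_(n+2) = (-3n - 4) / ((n+1)(n+2)) * a_n; check: a_0 = 2, a_1 = -1, a_2 = -4, a_3 = 7/6, a_4 = 10/3, a_5 = -91/120


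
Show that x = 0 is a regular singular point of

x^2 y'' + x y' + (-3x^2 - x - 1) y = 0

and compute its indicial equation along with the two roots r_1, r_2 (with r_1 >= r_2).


Divide by x^2 to reach normal form y'' + P_1(x) y' + P_2(x) y = 0 with P_1(x) = 1/x and P_2(x) = -3 - 1/x - 1/x^2.
x = 0 is a singular point because the y'-coefficient 1/x has a pole at x = 0 and the y-coefficient -3 - 1/x - 1/x^2 has a pole at x = 0.
It is a regular singular point because x P_1(x) = p(x) = 1 and x^2 P_2(x) = q(x) = -3x^2 - x - 1 are polynomials, hence analytic at x = 0.
p(0) = 1,  q(0) = -1.
Indicial equation: r(r-1) + p(0) r + q(0) = 0, i.e. r^2 + (p(0) - 1) r + q(0) = 0, i.e. r^2 - 1 = 0.
Discriminant: (0)^2 - 4(-1) = 4, so r = (0 ± 2)/2.
Solving: r_1 = 1, r_2 = -1.

indicial: r^2 - 1 = 0; roots r_1 = 1, r_2 = -1


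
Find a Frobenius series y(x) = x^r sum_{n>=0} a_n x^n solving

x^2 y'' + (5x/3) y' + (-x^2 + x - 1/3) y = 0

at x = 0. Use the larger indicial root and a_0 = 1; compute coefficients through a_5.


Write in Frobenius form y'' + (p(x)/x) y' + (q(x)/x^2) y = 0:
  p(x) = 5/3,  q(x) = -x^2 + x - 1/3.
Indicial equation: r(r-1) + (5/3) r + (-1/3) = 0 -> roots r_1 = 1/3, r_2 = -1.
Take r = r_1 = 1/3. Let y(x) = x^r sum_{n>=0} a_n x^n with a_0 = 1.
Substitute y = x^r sum a_n x^n and match x^{r+n}. The recurrence is
  D(n) a_n + 1 a_{n-1} - 1 a_{n-2} = 0,  where D(n) = (r+n)(r+n-1) + (5/3)(r+n) + (-1/3).
  a_n = [-1 a_{n-1} + 1 a_{n-2}] / D(n).
Since the indicial polynomial factors as (r - r_1)(r - r_2), D(n) = (r_1 + n - r_1)(r_1 + n - r_2) = n(n + 4/3).
Evaluating step by step (a_0 = 1):
  n = 1: D(1) = 1(1 + 4/3) = 7/3; numerator = -1(1) = -1; a_1 = (-1)/(7/3) = -3/7
  n = 2: D(2) = 2(2 + 4/3) = 20/3; numerator = -1(-3/7) + 1(1) = 10/7; a_2 = (10/7)/(20/3) = 3/14
  n = 3: D(3) = 3(3 + 4/3) = 13; numerator = -1(3/14) + 1(-3/7) = -9/14; a_3 = (-9/14)/(13) = -9/182
  n = 4: D(4) = 4(4 + 4/3) = 64/3; numerator = -1(-9/182) + 1(3/14) = 24/91; a_4 = (24/91)/(64/3) = 9/728
  n = 5: D(5) = 5(5 + 4/3) = 95/3; numerator = -1(9/728) + 1(-9/182) = -45/728; a_5 = (-45/728)/(95/3) = -27/13832

r = 1/3; a_0 = 1; a_1 = -3/7; a_2 = 3/14; a_3 = -9/182; a_4 = 9/728; a_5 = -27/13832


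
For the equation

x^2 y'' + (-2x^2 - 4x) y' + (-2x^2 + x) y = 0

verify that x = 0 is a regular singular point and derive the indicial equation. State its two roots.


Divide by x^2 to reach normal form y'' + P_1(x) y' + P_2(x) y = 0 with P_1(x) = -2 - 4/x and P_2(x) = -2 + 1/x.
x = 0 is a singular point because the y'-coefficient -2 - 4/x has a pole at x = 0 and the y-coefficient -2 + 1/x has a pole at x = 0.
It is a regular singular point because x P_1(x) = p(x) = -2x - 4 and x^2 P_2(x) = q(x) = -2x^2 + x are polynomials, hence analytic at x = 0.
p(0) = -4,  q(0) = 0.
Indicial equation: r(r-1) + p(0) r + q(0) = 0, i.e. r^2 + (p(0) - 1) r + q(0) = 0, i.e. r^2 - 5 r = 0.
Discriminant: (-5)^2 - 4(0) = 25, so r = (5 ± 5)/2.
Solving: r_1 = 5, r_2 = 0.

indicial: r^2 - 5 r = 0; roots r_1 = 5, r_2 = 0


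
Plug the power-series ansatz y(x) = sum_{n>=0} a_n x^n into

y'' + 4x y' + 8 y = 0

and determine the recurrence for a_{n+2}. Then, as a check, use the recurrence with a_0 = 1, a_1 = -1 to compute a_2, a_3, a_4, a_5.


Substitute y = sum_n a_n x^n.
y''(x) has coefficient (n+2)(n+1) a_{n+2} at x^n;
4 x y'(x) has coefficient 4 n a_n at x^n (shift);
8 y(x) has coefficient 8 a_n at x^n.
Matching x^n: (n+2)(n+1) a_{n+2} + (4n + 8) a_n = 0.
Thus a_{n+2} = (-4n - 8) / ((n+1)(n+2)) * a_n.

Check with a_0 = 1, a_1 = -1 (apply the recurrence for n = 0, 1, 2, 3): a_0 = 1, a_1 = -1, a_2 = -4, a_3 = 2, a_4 = 16/3, a_5 = -2.

a_(n+2) = (-4n - 8) / ((n+1)(n+2)) * a_n; check: a_0 = 1, a_1 = -1, a_2 = -4, a_3 = 2, a_4 = 16/3, a_5 = -2


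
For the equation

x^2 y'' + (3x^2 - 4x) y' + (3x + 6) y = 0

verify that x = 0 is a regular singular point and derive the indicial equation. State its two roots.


Divide by x^2 to reach normal form y'' + P_1(x) y' + P_2(x) y = 0 with P_1(x) = 3 - 4/x and P_2(x) = 3/x + 6/x^2.
x = 0 is a singular point because the y'-coefficient 3 - 4/x has a pole at x = 0 and the y-coefficient 3/x + 6/x^2 has a pole at x = 0.
It is a regular singular point because x P_1(x) = p(x) = 3x - 4 and x^2 P_2(x) = q(x) = 3x + 6 are polynomials, hence analytic at x = 0.
p(0) = -4,  q(0) = 6.
Indicial equation: r(r-1) + p(0) r + q(0) = 0, i.e. r^2 + (p(0) - 1) r + q(0) = 0, i.e. r^2 - 5 r + 6 = 0.
Discriminant: (-5)^2 - 4(6) = 1, so r = (5 ± 1)/2.
Solving: r_1 = 3, r_2 = 2.

indicial: r^2 - 5 r + 6 = 0; roots r_1 = 3, r_2 = 2


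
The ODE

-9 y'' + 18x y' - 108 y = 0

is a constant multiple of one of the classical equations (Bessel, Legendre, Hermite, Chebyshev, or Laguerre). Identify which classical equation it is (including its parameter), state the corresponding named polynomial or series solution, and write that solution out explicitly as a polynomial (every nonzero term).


All three coefficients share the factor -9; dividing through by -9 gives  y'' - 2x y' + 12 y = 0.
This matches the Hermite equation y'' - 2x y' + 2n y = 0 with 2n = 12, so n = 6; the polynomial solution is H_6(x).
With y = sum_k a_k x^k, matching x^k gives (k+2)(k+1) a_{k+2} = 2(k - n) a_k = 2(k - 6) a_k. The right side vanishes at k = 6, so the series with the parity of 6 terminates at degree 6.
Standard normalization: leading coefficient of H_n is 2^n, so a_6 = 2^6 = 64. Work downward with a_k = (k+1)(k+2) a_{k+2} / (2(k - n)):
  a_4 = (5)(6)(64) / (2(4 - 6)) = 1920/(-4) = -480
  a_2 = (3)(4)(-480) / (2(2 - 6)) = -5760/(-8) = 720
  a_0 = (1)(2)(720) / (2(0 - 6)) = 1440/(-12) = -120
Hence H_6(x) = 64 x^6 - 480 x^4 + 720 x^2 - 120.

H_6(x); series = 64 x^6 - 480 x^4 + 720 x^2 - 120


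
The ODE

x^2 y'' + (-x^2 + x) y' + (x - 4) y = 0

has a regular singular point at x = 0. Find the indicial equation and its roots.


Divide by x^2 to reach normal form y'' + P_1(x) y' + P_2(x) y = 0 with P_1(x) = -1 + 1/x and P_2(x) = 1/x - 4/x^2.
x = 0 is a singular point because the y'-coefficient -1 + 1/x has a pole at x = 0 and the y-coefficient 1/x - 4/x^2 has a pole at x = 0.
It is a regular singular point because x P_1(x) = p(x) = 1 - x and x^2 P_2(x) = q(x) = x - 4 are polynomials, hence analytic at x = 0.
p(0) = 1,  q(0) = -4.
Indicial equation: r(r-1) + p(0) r + q(0) = 0, i.e. r^2 + (p(0) - 1) r + q(0) = 0, i.e. r^2 - 4 = 0.
Discriminant: (0)^2 - 4(-4) = 16, so r = (0 ± 4)/2.
Solving: r_1 = 2, r_2 = -2.

indicial: r^2 - 4 = 0; roots r_1 = 2, r_2 = -2


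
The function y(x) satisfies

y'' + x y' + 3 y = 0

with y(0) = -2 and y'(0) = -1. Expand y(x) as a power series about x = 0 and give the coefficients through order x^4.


Ansatz: y(x) = sum_{n>=0} a_n x^n, so y'(x) = sum_{n>=1} n a_n x^(n-1) and y''(x) = sum_{n>=2} n(n-1) a_n x^(n-2).
Substitute into P(x) y'' + Q(x) y' + R(x) y = 0 with P(x) = 1, Q(x) = x, R(x) = 3, and match powers of x.
Initial conditions: a_0 = -2, a_1 = -1.
Setting the coefficient of each power of x to zero and solving order by order (substituting the coefficients already found):
  x^0: 2 a_2 + 3 a_0 = 0  ->  2 a_2 = -3 a_0 = 6  ->  a_2 = 3
  x^1: 6 a_3 + 4 a_1 = 0  ->  6 a_3 = -4 a_1 = 4  ->  a_3 = 2/3
  x^2: 12 a_4 + 5 a_2 = 0  ->  12 a_4 = -5 a_2 = -15  ->  a_4 = -5/4
Truncated series: y(x) = -2 - x + 3 x^2 + (2/3) x^3 - (5/4) x^4 + O(x^5).

a_0 = -2; a_1 = -1; a_2 = 3; a_3 = 2/3; a_4 = -5/4


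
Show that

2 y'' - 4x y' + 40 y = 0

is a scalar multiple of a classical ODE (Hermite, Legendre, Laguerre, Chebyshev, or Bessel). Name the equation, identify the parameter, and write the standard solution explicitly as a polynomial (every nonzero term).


All three coefficients share the factor 2; dividing through by 2 gives  y'' - 2x y' + 20 y = 0.
This matches the Hermite equation y'' - 2x y' + 2n y = 0 with 2n = 20, so n = 10; the polynomial solution is H_10(x).
With y = sum_k a_k x^k, matching x^k gives (k+2)(k+1) a_{k+2} = 2(k - n) a_k = 2(k - 10) a_k. The right side vanishes at k = 10, so the series with the parity of 10 terminates at degree 10.
Standard normalization: leading coefficient of H_n is 2^n, so a_10 = 2^10 = 1024. Work downward with a_k = (k+1)(k+2) a_{k+2} / (2(k - n)):
  a_8 = (9)(10)(1024) / (2(8 - 10)) = 92160/(-4) = -23040
  a_6 = (7)(8)(-23040) / (2(6 - 10)) = -1290240/(-8) = 161280
  a_4 = (5)(6)(161280) / (2(4 - 10)) = 4838400/(-12) = -403200
  a_2 = (3)(4)(-403200) / (2(2 - 10)) = -4838400/(-16) = 302400
  a_0 = (1)(2)(302400) / (2(0 - 10)) = 604800/(-20) = -30240
Hence H_10(x) = 1024 x^10 - 23040 x^8 + 161280 x^6 - 403200 x^4 + 302400 x^2 - 30240.

H_10(x); series = 1024 x^10 - 23040 x^8 + 161280 x^6 - 403200 x^4 + 302400 x^2 - 30240


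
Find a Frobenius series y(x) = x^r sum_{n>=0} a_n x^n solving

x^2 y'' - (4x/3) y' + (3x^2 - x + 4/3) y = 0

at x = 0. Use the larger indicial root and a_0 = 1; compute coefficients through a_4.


Write in Frobenius form y'' + (p(x)/x) y' + (q(x)/x^2) y = 0:
  p(x) = -4/3,  q(x) = 3x^2 - x + 4/3.
Indicial equation: r(r-1) + (-4/3) r + (4/3) = 0 -> roots r_1 = 4/3, r_2 = 1.
Take r = r_1 = 4/3. Let y(x) = x^r sum_{n>=0} a_n x^n with a_0 = 1.
Substitute y = x^r sum a_n x^n and match x^{r+n}. The recurrence is
  D(n) a_n - 1 a_{n-1} + 3 a_{n-2} = 0,  where D(n) = (r+n)(r+n-1) + (-4/3)(r+n) + (4/3).
  a_n = [1 a_{n-1} - 3 a_{n-2}] / D(n).
Since the indicial polynomial factors as (r - r_1)(r - r_2), D(n) = (r_1 + n - r_1)(r_1 + n - r_2) = n(n + 1/3).
Evaluating step by step (a_0 = 1):
  n = 1: D(1) = 1(1 + 1/3) = 4/3; numerator = 1(1) = 1; a_1 = (1)/(4/3) = 3/4
  n = 2: D(2) = 2(2 + 1/3) = 14/3; numerator = 1(3/4) - 3(1) = -9/4; a_2 = (-9/4)/(14/3) = -27/56
  n = 3: D(3) = 3(3 + 1/3) = 10; numerator = 1(-27/56) - 3(3/4) = -153/56; a_3 = (-153/56)/(10) = -153/560
  n = 4: D(4) = 4(4 + 1/3) = 52/3; numerator = 1(-153/560) - 3(-27/56) = 657/560; a_4 = (657/560)/(52/3) = 1971/29120

r = 4/3; a_0 = 1; a_1 = 3/4; a_2 = -27/56; a_3 = -153/560; a_4 = 1971/29120


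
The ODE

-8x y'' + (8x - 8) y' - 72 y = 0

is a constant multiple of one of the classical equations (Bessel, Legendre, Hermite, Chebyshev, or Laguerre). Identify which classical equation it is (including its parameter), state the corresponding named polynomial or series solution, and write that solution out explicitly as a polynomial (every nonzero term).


All three coefficients share the factor -8; dividing through by -8 gives  x y'' + (1 - x) y' + 9 y = 0.
This matches the Laguerre equation x y'' + (1 - x) y' + n y = 0 with n = 9; the polynomial solution is L_9(x).
With y = sum_k a_k x^k, matching x^k gives (k+1)k a_{k+1} + (k+1) a_{k+1} - k a_k + n a_k = 0, i.e. (k+1)^2 a_{k+1} = (k - n) a_k = (k - 9) a_k. The right side vanishes at k = 9, so the series terminates at degree 9.
Standard normalization L_n(0) = 1 gives a_0 = 1. Work upward with a_{k+1} = (k - 9) a_k / (k+1)^2:
  a_1 = (0 - 9)(1) / 1^2 = -9/1 = -9
  a_2 = (1 - 9)(-9) / 2^2 = 72/4 = 18
  a_3 = (2 - 9)(18) / 3^2 = -126/9 = -14
  a_4 = (3 - 9)(-14) / 4^2 = 84/16 = 21/4
  a_5 = (4 - 9)(21/4) / 5^2 = (-105/4)/25 = -21/20
  a_6 = (5 - 9)(-21/20) / 6^2 = (21/5)/36 = 7/60
  a_7 = (6 - 9)(7/60) / 7^2 = (-7/20)/49 = -1/140
  a_8 = (7 - 9)(-1/140) / 8^2 = (1/70)/64 = 1/4480
  a_9 = (8 - 9)(1/4480) / 9^2 = (-1/4480)/81 = -1/362880
Hence L_9(x) = -x^9/362880 + x^8/4480 - x^7/140 + 7 x^6/60 - 21 x^5/20 + 21 x^4/4 - 14 x^3 + 18 x^2 - 9 x + 1.

L_9(x); series = -x^9/362880 + x^8/4480 - x^7/140 + 7 x^6/60 - 21 x^5/20 + 21 x^4/4 - 14 x^3 + 18 x^2 - 9 x + 1


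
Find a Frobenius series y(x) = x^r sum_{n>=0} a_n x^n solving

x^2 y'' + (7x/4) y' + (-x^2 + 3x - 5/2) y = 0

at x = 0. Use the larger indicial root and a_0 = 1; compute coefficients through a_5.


Write in Frobenius form y'' + (p(x)/x) y' + (q(x)/x^2) y = 0:
  p(x) = 7/4,  q(x) = -x^2 + 3x - 5/2.
Indicial equation: r(r-1) + (7/4) r + (-5/2) = 0 -> roots r_1 = 5/4, r_2 = -2.
Take r = r_1 = 5/4. Let y(x) = x^r sum_{n>=0} a_n x^n with a_0 = 1.
Substitute y = x^r sum a_n x^n and match x^{r+n}. The recurrence is
  D(n) a_n + 3 a_{n-1} - 1 a_{n-2} = 0,  where D(n) = (r+n)(r+n-1) + (7/4)(r+n) + (-5/2).
  a_n = [-3 a_{n-1} + 1 a_{n-2}] / D(n).
Since the indicial polynomial factors as (r - r_1)(r - r_2), D(n) = (r_1 + n - r_1)(r_1 + n - r_2) = n(n + 13/4).
Evaluating step by step (a_0 = 1):
  n = 1: D(1) = 1(1 + 13/4) = 17/4; numerator = -3(1) = -3; a_1 = (-3)/(17/4) = -12/17
  n = 2: D(2) = 2(2 + 13/4) = 21/2; numerator = -3(-12/17) + 1(1) = 53/17; a_2 = (53/17)/(21/2) = 106/357
  n = 3: D(3) = 3(3 + 13/4) = 75/4; numerator = -3(106/357) + 1(-12/17) = -190/119; a_3 = (-190/119)/(75/4) = -152/1785
  n = 4: D(4) = 4(4 + 13/4) = 29; numerator = -3(-152/1785) + 1(106/357) = 58/105; a_4 = (58/105)/(29) = 2/105
  n = 5: D(5) = 5(5 + 13/4) = 165/4; numerator = -3(2/105) + 1(-152/1785) = -254/1785; a_5 = (-254/1785)/(165/4) = -1016/294525

r = 5/4; a_0 = 1; a_1 = -12/17; a_2 = 106/357; a_3 = -152/1785; a_4 = 2/105; a_5 = -1016/294525


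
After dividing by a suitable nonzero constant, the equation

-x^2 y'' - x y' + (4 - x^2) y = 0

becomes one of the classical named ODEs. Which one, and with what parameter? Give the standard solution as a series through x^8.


All three coefficients share the factor -1; dividing through by -1 gives  x^2 y'' + x y' + (x^2 - 4) y = 0.
This matches the Bessel equation x^2 y'' + x y' + (x^2 - nu^2) y = 0 with nu^2 = 4, so nu = 2; the solution bounded at x = 0 is J_2(x).
Frobenius at x = 0: indicial roots ±nu; for r = nu the recurrence k(k + 2nu) c_k = -c_{k-2} gives the standard series J_nu(x) = sum_{k>=0} (-1)^k / (k! (k+nu)!) (x/2)^(2k+nu). Evaluate the first 4 terms:
  k = 0: (-1)^0 / (0! * 2! * 2^2) x^2 = 1/(1*2*4) x^2 = (1/8) x^2
  k = 1: (-1)^1 / (1! * 3! * 2^4) x^4 = -1/(1*6*16) x^4 = (-1/96) x^4
  k = 2: (-1)^2 / (2! * 4! * 2^6) x^6 = 1/(2*24*64) x^6 = (1/3072) x^6
  k = 3: (-1)^3 / (3! * 5! * 2^8) x^8 = -1/(6*120*256) x^8 = (-1/184320) x^8
Hence J_2(x) = -x^8/184320 + x^6/3072 - x^4/96 + x^2/8 + ....

J_2(x); series = -x^8/184320 + x^6/3072 - x^4/96 + x^2/8


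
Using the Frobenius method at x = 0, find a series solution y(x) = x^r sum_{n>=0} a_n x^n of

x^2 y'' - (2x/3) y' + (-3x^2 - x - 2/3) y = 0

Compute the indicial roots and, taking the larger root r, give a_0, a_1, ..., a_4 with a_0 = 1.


Write in Frobenius form y'' + (p(x)/x) y' + (q(x)/x^2) y = 0:
  p(x) = -2/3,  q(x) = -3x^2 - x - 2/3.
Indicial equation: r(r-1) + (-2/3) r + (-2/3) = 0 -> roots r_1 = 2, r_2 = -1/3.
Take r = r_1 = 2. Let y(x) = x^r sum_{n>=0} a_n x^n with a_0 = 1.
Substitute y = x^r sum a_n x^n and match x^{r+n}. The recurrence is
  D(n) a_n - 1 a_{n-1} - 3 a_{n-2} = 0,  where D(n) = (r+n)(r+n-1) + (-2/3)(r+n) + (-2/3).
  a_n = [1 a_{n-1} + 3 a_{n-2}] / D(n).
Since the indicial polynomial factors as (r - r_1)(r - r_2), D(n) = (r_1 + n - r_1)(r_1 + n - r_2) = n(n + 7/3).
Evaluating step by step (a_0 = 1):
  n = 1: D(1) = 1(1 + 7/3) = 10/3; numerator = 1(1) = 1; a_1 = (1)/(10/3) = 3/10
  n = 2: D(2) = 2(2 + 7/3) = 26/3; numerator = 1(3/10) + 3(1) = 33/10; a_2 = (33/10)/(26/3) = 99/260
  n = 3: D(3) = 3(3 + 7/3) = 16; numerator = 1(99/260) + 3(3/10) = 333/260; a_3 = (333/260)/(16) = 333/4160
  n = 4: D(4) = 4(4 + 7/3) = 76/3; numerator = 1(333/4160) + 3(99/260) = 1017/832; a_4 = (1017/832)/(76/3) = 3051/63232

r = 2; a_0 = 1; a_1 = 3/10; a_2 = 99/260; a_3 = 333/4160; a_4 = 3051/63232


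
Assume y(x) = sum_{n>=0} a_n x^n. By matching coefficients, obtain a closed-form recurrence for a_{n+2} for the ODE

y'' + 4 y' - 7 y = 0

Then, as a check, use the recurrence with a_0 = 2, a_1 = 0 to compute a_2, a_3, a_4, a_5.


Substitute y = sum_n a_n x^n.
y''(x) has coefficient (n+2)(n+1) a_{n+2} at x^n;
4 y'(x) has coefficient 4 (n+1) a_{n+1} at x^n;
-7 y(x) has coefficient -7 a_n at x^n.
Matching x^n: (n+2)(n+1) a_{n+2} + 4 (n+1) a_{n+1} - 7 a_n = 0.
Thus a_{n+2} = [-4 (n+1) a_{n+1} + 7 a_n] / ((n+1)(n+2)).

Check with a_0 = 2, a_1 = 0 (apply the recurrence for n = 0, 1, 2, 3): a_0 = 2, a_1 = 0, a_2 = 7, a_3 = -28/3, a_4 = 161/12, a_5 = -14.

a_(n+2) = [-4 (n+1) a_(n+1) + 7 a_n] / ((n+1)(n+2)); check: a_0 = 2, a_1 = 0, a_2 = 7, a_3 = -28/3, a_4 = 161/12, a_5 = -14


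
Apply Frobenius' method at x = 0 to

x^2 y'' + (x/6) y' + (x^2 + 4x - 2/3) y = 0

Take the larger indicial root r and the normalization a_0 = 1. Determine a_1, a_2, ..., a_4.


Write in Frobenius form y'' + (p(x)/x) y' + (q(x)/x^2) y = 0:
  p(x) = 1/6,  q(x) = x^2 + 4x - 2/3.
Indicial equation: r(r-1) + (1/6) r + (-2/3) = 0 -> roots r_1 = 4/3, r_2 = -1/2.
Take r = r_1 = 4/3. Let y(x) = x^r sum_{n>=0} a_n x^n with a_0 = 1.
Substitute y = x^r sum a_n x^n and match x^{r+n}. The recurrence is
  D(n) a_n + 4 a_{n-1} + 1 a_{n-2} = 0,  where D(n) = (r+n)(r+n-1) + (1/6)(r+n) + (-2/3).
  a_n = [-4 a_{n-1} - 1 a_{n-2}] / D(n).
Since the indicial polynomial factors as (r - r_1)(r - r_2), D(n) = (r_1 + n - r_1)(r_1 + n - r_2) = n(n + 11/6).
Evaluating step by step (a_0 = 1):
  n = 1: D(1) = 1(1 + 11/6) = 17/6; numerator = -4(1) = -4; a_1 = (-4)/(17/6) = -24/17
  n = 2: D(2) = 2(2 + 11/6) = 23/3; numerator = -4(-24/17) - 1(1) = 79/17; a_2 = (79/17)/(23/3) = 237/391
  n = 3: D(3) = 3(3 + 11/6) = 29/2; numerator = -4(237/391) - 1(-24/17) = -396/391; a_3 = (-396/391)/(29/2) = -792/11339
  n = 4: D(4) = 4(4 + 11/6) = 70/3; numerator = -4(-792/11339) - 1(237/391) = -3705/11339; a_4 = (-3705/11339)/(70/3) = -2223/158746

r = 4/3; a_0 = 1; a_1 = -24/17; a_2 = 237/391; a_3 = -792/11339; a_4 = -2223/158746
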